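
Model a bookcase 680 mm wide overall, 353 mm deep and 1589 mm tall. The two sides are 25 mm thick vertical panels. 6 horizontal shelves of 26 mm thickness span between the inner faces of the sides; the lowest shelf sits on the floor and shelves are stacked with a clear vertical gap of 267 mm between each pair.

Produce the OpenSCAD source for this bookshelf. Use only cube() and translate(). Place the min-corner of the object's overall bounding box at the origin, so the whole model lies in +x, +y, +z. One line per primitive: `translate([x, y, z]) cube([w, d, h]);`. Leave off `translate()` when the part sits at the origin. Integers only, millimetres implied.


cube([25, 353, 1589]);
translate([655, 0, 0]) cube([25, 353, 1589]);
translate([25, 0, 0]) cube([630, 353, 26]);
translate([25, 0, 293]) cube([630, 353, 26]);
translate([25, 0, 586]) cube([630, 353, 26]);
translate([25, 0, 879]) cube([630, 353, 26]);
translate([25, 0, 1172]) cube([630, 353, 26]);
translate([25, 0, 1465]) cube([630, 353, 26]);


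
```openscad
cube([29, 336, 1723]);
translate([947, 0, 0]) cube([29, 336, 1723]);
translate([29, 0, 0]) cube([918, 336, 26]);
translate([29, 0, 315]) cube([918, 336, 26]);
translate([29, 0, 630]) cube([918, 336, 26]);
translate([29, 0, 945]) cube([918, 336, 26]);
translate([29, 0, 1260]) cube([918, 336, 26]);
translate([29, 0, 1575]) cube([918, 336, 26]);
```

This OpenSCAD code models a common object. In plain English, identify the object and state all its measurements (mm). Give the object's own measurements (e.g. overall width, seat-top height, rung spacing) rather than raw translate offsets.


An open bookshelf. Two side panels, each 29 mm thick, 336 mm deep and 1723 mm tall, stand 976 mm apart (outside-to-outside). Between them sit 6 shelves, each 26 mm thick and 336 mm deep, spanning the full gap between the sides. The bottom shelf rests on the floor (its underside at z = 0) and the clear gap between one shelf's top and the next shelf's underside is 289 mm.


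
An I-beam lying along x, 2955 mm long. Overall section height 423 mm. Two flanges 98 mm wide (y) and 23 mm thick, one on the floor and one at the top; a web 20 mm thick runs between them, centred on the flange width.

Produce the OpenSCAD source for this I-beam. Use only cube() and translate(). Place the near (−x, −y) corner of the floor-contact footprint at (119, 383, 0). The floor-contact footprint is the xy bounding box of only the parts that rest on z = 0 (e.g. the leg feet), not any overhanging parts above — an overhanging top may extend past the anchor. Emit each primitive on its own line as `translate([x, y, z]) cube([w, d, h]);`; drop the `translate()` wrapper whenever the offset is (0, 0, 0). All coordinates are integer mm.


translate([119, 383, 0]) cube([2955, 98, 23]);
translate([119, 422, 23]) cube([2955, 20, 377]);
translate([119, 383, 400]) cube([2955, 98, 23]);


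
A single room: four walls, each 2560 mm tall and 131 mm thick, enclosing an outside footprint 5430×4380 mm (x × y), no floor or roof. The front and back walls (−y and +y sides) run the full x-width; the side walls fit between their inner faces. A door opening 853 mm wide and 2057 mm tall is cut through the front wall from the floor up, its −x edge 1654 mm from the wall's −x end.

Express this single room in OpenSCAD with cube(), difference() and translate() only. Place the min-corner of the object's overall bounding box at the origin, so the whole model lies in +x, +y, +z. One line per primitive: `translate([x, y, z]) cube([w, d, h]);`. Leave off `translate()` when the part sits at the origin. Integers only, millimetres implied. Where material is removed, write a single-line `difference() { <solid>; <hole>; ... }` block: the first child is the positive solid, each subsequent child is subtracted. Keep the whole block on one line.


difference() { cube([5430, 131, 2560]); translate([1654, 0, 0]) cube([853, 131, 2057]); }
translate([0, 4249, 0]) cube([5430, 131, 2560]);
translate([0, 131, 0]) cube([131, 4118, 2560]);
translate([5299, 131, 0]) cube([131, 4118, 2560]);


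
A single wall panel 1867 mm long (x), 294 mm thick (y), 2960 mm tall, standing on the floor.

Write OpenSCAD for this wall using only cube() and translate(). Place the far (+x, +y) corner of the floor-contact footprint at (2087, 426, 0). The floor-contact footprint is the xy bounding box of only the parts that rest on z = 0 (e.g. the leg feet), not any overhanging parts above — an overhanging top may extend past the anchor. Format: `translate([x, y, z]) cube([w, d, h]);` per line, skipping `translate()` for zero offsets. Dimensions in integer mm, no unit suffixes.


translate([220, 132, 0]) cube([1867, 294, 2960]);


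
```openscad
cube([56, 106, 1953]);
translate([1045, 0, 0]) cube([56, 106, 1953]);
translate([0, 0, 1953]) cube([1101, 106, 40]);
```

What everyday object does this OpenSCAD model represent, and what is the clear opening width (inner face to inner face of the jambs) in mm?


A door frame. The clear opening width is 989 mm.

Two 1953 mm tall posts with a header on top — a door frame. The left jamb is 56 mm wide at x = 0; the right jamb starts at x = 1045. The clear opening is 1045 − 56 = 989 mm.


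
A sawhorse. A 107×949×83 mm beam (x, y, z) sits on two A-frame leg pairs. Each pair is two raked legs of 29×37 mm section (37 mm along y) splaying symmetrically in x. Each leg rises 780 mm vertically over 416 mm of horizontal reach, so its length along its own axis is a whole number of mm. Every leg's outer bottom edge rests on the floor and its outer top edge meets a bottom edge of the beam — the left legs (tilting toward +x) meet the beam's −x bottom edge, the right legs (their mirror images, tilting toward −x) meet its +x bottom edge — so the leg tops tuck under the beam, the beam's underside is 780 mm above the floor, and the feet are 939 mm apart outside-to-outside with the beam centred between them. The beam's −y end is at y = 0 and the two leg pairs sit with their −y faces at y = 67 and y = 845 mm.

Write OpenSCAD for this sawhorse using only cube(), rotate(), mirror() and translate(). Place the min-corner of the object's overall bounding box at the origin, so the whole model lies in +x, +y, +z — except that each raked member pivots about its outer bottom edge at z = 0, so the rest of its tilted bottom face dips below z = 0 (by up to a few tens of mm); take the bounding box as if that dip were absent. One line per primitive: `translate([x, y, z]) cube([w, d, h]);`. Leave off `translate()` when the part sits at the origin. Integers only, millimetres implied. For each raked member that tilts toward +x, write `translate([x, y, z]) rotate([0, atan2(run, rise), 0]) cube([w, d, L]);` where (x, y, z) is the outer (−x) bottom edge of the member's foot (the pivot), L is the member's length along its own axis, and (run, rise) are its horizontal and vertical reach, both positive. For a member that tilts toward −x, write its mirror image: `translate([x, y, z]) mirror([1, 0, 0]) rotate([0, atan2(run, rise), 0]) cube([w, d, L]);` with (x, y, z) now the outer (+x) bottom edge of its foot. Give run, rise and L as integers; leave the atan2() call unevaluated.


translate([416, 0, 780]) cube([107, 949, 83]);
translate([0, 67, 0]) rotate([0, atan2(416, 780), 0]) cube([29, 37, 884]);
translate([939, 67, 0]) mirror([1, 0, 0]) rotate([0, atan2(416, 780), 0]) cube([29, 37, 884]);
translate([0, 845, 0]) rotate([0, atan2(416, 780), 0]) cube([29, 37, 884]);
translate([939, 845, 0]) mirror([1, 0, 0]) rotate([0, atan2(416, 780), 0]) cube([29, 37, 884]);


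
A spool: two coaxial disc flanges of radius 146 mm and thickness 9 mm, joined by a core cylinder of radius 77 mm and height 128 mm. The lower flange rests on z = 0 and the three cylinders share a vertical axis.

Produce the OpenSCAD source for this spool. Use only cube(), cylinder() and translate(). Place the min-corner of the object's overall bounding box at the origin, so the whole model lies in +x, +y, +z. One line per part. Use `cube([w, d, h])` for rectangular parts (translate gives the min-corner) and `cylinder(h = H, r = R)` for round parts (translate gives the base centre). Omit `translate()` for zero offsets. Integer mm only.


translate([146, 146, 0]) cylinder(h = 9, r = 146);
translate([146, 146, 9]) cylinder(h = 128, r = 77);
translate([146, 146, 137]) cylinder(h = 9, r = 146);


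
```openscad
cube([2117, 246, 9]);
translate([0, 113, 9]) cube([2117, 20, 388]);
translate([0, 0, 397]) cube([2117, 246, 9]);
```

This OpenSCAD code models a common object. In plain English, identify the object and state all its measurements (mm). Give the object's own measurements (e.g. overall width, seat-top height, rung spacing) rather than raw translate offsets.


An I-beam lying along x, 2117 mm long. Overall section height 406 mm. Two flanges 246 mm wide (y) and 9 mm thick, one on the floor and one at the top; a web 20 mm thick runs between them, centred on the flange width.


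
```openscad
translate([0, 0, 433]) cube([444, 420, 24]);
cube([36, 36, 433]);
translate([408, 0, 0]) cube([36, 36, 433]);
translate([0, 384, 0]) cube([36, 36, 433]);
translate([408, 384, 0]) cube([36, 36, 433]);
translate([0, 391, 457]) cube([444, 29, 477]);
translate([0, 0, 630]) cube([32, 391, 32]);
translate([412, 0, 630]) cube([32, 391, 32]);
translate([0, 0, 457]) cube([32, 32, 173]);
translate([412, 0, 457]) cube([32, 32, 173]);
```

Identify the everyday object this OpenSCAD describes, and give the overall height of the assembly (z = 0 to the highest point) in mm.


A chair. The overall height is 934 mm.

A slab on four corner posts with a tall panel at the back — a chair. The seat slab sits at z = 433 with thickness 24, and the 477 mm backrest starts at the seat top, so the overall height is 433 + 24 + 477 = 934 mm.


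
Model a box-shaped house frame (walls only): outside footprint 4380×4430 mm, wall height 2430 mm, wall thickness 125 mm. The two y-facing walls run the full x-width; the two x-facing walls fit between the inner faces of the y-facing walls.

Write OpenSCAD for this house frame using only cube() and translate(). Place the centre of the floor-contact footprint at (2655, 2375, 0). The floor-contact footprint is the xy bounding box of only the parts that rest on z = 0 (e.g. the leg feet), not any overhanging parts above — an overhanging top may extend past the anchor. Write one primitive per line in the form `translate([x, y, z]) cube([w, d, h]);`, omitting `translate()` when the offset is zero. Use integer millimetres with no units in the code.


translate([465, 160, 0]) cube([4380, 125, 2430]);
translate([465, 4465, 0]) cube([4380, 125, 2430]);
translate([465, 285, 0]) cube([125, 4180, 2430]);
translate([4720, 285, 0]) cube([125, 4180, 2430]);


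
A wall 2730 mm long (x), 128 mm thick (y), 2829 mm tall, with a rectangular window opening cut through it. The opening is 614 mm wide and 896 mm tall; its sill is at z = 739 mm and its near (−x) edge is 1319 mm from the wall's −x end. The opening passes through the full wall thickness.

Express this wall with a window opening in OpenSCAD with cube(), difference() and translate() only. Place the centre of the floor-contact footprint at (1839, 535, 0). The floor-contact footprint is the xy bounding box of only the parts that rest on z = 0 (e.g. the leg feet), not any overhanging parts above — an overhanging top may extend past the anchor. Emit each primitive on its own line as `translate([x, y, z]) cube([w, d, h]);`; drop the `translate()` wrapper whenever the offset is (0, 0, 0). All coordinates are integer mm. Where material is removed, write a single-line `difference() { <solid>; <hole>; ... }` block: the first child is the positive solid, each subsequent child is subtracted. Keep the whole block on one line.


difference() { translate([474, 471, 0]) cube([2730, 128, 2829]); translate([1793, 471, 739]) cube([614, 128, 896]); }


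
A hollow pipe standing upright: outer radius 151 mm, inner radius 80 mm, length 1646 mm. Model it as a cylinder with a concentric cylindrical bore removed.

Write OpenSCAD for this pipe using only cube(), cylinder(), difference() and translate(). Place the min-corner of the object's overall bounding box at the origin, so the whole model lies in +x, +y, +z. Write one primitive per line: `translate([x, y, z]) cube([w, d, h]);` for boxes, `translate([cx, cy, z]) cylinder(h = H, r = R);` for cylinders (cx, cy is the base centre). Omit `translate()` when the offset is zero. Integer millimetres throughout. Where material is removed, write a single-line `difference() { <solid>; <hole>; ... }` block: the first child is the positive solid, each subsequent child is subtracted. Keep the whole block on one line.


difference() { translate([151, 151, 0]) cylinder(h = 1646, r = 151); translate([151, 151, 0]) cylinder(h = 1646, r = 80); }


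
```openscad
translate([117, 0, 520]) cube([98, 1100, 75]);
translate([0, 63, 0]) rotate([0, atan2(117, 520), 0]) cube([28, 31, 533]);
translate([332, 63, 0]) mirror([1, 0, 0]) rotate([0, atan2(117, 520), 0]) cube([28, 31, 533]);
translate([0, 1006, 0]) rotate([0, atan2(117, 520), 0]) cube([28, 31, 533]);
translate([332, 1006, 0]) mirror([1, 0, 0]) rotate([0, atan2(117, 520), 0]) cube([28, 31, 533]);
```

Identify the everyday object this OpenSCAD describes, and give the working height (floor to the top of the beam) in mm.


A sawhorse. The overall height is 595 mm.

A beam across two mirrored pairs of raked legs — a sawhorse. The beam's underside is at z = 520 (matching the legs' vertical rise in atan2(117, 520)) and the beam is 75 mm tall, so its top is at 520 + 75 = 595 mm. The raked legs top out at the beam's underside, so that is the highest point.


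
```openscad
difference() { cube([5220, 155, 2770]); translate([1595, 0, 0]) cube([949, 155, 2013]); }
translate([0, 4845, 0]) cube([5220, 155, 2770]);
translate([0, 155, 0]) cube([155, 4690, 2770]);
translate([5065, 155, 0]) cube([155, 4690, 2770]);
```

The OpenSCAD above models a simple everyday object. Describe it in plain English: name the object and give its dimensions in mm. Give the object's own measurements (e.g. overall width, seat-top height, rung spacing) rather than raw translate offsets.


A single room: four walls, each 2770 mm tall and 155 mm thick, enclosing an outside footprint 5220×5000 mm (x × y), no floor or roof. The front and back walls (−y and +y sides) run the full x-width; the side walls fit between their inner faces. A door opening 949 mm wide and 2013 mm tall is cut through the front wall from the floor up, its −x edge 1595 mm from the wall's −x end.


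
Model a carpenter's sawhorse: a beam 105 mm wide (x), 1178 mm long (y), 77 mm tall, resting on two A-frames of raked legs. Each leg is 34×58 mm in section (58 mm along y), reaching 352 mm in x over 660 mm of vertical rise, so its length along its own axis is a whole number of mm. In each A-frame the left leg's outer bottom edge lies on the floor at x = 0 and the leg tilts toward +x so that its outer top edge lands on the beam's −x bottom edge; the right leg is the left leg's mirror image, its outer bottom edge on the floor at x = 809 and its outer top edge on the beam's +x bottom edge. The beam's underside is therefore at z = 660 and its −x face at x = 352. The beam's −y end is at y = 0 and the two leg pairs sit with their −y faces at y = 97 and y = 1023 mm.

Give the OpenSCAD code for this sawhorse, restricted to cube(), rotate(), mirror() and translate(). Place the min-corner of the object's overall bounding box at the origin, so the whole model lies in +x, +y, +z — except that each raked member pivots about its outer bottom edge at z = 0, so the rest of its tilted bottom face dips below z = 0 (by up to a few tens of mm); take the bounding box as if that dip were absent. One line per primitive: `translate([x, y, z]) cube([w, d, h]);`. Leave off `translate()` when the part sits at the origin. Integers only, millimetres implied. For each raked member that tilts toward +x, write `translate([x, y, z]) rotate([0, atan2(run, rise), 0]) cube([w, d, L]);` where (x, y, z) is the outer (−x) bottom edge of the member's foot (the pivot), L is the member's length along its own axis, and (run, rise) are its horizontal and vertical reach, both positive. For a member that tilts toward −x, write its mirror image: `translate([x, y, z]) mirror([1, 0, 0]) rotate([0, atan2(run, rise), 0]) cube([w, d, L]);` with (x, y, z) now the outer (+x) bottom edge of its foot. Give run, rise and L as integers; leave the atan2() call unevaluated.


translate([352, 0, 660]) cube([105, 1178, 77]);
translate([0, 97, 0]) rotate([0, atan2(352, 660), 0]) cube([34, 58, 748]);
translate([809, 97, 0]) mirror([1, 0, 0]) rotate([0, atan2(352, 660), 0]) cube([34, 58, 748]);
translate([0, 1023, 0]) rotate([0, atan2(352, 660), 0]) cube([34, 58, 748]);
translate([809, 1023, 0]) mirror([1, 0, 0]) rotate([0, atan2(352, 660), 0]) cube([34, 58, 748]);


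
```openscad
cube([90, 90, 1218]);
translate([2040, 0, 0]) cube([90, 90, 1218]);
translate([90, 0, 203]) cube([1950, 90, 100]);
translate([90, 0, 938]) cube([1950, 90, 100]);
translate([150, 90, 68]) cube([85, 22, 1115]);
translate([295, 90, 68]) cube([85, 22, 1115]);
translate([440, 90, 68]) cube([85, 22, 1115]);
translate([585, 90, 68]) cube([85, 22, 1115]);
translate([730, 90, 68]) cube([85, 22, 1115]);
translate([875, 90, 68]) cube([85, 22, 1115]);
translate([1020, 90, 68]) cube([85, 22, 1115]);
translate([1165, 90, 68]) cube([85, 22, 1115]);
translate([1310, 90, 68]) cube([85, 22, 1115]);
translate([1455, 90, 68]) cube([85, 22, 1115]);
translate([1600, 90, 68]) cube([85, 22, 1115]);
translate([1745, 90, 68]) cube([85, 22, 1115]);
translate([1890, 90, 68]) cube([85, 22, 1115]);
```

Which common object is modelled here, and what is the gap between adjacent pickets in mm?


A fence section. The picket gap is 60 mm.

Two posts, two rails, 13 pickets — a fence section. Span 1950 mm holds 13 pickets of 85 mm with 14 equal gaps: ⌊(1950 − 13·85) / 14⌋ = 60 mm.


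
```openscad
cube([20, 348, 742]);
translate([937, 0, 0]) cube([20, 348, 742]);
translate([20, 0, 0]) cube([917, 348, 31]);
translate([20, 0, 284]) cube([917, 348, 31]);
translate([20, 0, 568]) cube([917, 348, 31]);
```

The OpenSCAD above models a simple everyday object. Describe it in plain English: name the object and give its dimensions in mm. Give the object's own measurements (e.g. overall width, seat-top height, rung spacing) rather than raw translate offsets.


An open bookshelf. Two side panels, each 20 mm thick, 348 mm deep and 742 mm tall, stand 957 mm apart (outside-to-outside). Between them sit 3 shelves, each 31 mm thick and 348 mm deep, spanning the full gap between the sides. The bottom shelf rests on the floor (its underside at z = 0) and the clear gap between one shelf's top and the next shelf's underside is 253 mm.


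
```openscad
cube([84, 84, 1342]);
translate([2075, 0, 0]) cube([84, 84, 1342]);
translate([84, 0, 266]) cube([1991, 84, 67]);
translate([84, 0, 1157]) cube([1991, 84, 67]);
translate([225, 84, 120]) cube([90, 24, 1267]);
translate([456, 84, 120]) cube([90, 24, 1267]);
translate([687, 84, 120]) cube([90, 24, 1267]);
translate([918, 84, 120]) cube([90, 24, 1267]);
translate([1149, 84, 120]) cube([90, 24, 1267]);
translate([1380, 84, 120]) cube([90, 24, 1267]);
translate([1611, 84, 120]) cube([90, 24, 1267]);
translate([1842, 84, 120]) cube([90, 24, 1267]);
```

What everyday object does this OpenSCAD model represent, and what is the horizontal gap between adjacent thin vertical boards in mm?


A fence section. The picket gap is 141 mm.

Two posts, two rails, 8 pickets — a fence section. Span 1991 mm holds 8 pickets of 90 mm with 9 equal gaps: ⌊(1991 − 8·90) / 9⌋ = 141 mm.


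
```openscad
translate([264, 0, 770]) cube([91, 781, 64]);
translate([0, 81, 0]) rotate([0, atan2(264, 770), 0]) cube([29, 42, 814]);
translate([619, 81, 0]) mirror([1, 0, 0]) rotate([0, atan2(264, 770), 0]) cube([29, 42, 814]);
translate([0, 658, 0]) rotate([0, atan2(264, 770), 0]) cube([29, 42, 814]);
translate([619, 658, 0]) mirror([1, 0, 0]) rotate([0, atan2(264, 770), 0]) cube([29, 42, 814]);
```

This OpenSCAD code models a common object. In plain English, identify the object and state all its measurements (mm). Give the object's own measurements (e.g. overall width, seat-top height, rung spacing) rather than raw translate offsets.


A sawhorse. A 91×781×64 mm beam (x, y, z) sits on two A-frame leg pairs. Each pair is two raked legs of 29×42 mm section (42 mm along y) splaying symmetrically in x. Each leg rises 770 mm vertically over 264 mm of horizontal reach and is 814 mm long along its own axis. Every leg's outer bottom edge rests on the floor and its outer top edge meets a bottom edge of the beam — the left legs (tilting toward +x) meet the beam's −x bottom edge, the right legs (their mirror images, tilting toward −x) meet its +x bottom edge — so the leg tops tuck under the beam, the beam's underside is 770 mm above the floor, and the feet are 619 mm apart outside-to-outside with the beam centred between them. The two leg pairs are set in 81 mm from either end of the beam.


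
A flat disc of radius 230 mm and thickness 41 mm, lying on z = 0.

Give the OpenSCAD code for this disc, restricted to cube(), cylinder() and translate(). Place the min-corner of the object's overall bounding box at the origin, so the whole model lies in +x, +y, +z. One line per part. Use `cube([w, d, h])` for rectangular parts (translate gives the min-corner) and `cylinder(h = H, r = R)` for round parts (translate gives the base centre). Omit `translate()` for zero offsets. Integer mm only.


translate([230, 230, 0]) cylinder(h = 41, r = 230);


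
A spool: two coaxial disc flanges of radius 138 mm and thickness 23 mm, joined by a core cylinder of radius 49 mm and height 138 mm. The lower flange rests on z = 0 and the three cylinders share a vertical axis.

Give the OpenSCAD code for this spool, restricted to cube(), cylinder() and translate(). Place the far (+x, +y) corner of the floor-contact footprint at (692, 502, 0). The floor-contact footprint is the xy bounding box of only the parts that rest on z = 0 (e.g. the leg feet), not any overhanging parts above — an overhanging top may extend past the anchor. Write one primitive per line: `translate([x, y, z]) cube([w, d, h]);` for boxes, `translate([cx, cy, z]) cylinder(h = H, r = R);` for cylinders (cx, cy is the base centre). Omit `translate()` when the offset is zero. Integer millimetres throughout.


translate([554, 364, 0]) cylinder(h = 23, r = 138);
translate([554, 364, 23]) cylinder(h = 138, r = 49);
translate([554, 364, 161]) cylinder(h = 23, r = 138);


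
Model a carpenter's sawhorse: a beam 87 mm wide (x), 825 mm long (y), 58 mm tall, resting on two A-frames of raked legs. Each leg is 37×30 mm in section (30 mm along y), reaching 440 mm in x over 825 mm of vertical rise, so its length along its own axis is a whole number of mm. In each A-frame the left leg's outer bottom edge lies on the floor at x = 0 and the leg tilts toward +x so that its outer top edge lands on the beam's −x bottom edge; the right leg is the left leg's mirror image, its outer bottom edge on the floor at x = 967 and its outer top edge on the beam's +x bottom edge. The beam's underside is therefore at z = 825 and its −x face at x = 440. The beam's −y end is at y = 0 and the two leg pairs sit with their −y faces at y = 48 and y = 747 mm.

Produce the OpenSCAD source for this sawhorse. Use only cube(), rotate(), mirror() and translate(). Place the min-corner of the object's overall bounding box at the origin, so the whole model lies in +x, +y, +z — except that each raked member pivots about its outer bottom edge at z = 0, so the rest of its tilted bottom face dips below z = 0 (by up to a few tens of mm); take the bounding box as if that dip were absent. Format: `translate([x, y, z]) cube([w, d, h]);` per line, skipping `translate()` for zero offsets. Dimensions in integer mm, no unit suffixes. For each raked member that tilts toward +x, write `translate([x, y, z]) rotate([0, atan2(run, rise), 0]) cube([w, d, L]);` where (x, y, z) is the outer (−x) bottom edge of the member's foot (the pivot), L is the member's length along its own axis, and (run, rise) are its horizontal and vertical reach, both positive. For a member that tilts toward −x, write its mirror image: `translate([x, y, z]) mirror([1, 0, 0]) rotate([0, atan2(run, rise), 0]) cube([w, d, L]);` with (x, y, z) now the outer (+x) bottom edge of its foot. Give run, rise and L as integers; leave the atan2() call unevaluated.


translate([440, 0, 825]) cube([87, 825, 58]);
translate([0, 48, 0]) rotate([0, atan2(440, 825), 0]) cube([37, 30, 935]);
translate([967, 48, 0]) mirror([1, 0, 0]) rotate([0, atan2(440, 825), 0]) cube([37, 30, 935]);
translate([0, 747, 0]) rotate([0, atan2(440, 825), 0]) cube([37, 30, 935]);
translate([967, 747, 0]) mirror([1, 0, 0]) rotate([0, atan2(440, 825), 0]) cube([37, 30, 935]);


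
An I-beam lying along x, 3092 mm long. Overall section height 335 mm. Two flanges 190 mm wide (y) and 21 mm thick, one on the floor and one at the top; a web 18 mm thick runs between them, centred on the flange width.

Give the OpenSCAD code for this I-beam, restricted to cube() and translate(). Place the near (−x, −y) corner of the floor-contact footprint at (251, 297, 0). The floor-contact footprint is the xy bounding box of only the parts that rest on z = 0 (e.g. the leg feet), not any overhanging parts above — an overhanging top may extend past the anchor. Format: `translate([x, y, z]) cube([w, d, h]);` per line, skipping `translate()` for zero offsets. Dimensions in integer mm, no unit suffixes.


translate([251, 297, 0]) cube([3092, 190, 21]);
translate([251, 383, 21]) cube([3092, 18, 293]);
translate([251, 297, 314]) cube([3092, 190, 21]);


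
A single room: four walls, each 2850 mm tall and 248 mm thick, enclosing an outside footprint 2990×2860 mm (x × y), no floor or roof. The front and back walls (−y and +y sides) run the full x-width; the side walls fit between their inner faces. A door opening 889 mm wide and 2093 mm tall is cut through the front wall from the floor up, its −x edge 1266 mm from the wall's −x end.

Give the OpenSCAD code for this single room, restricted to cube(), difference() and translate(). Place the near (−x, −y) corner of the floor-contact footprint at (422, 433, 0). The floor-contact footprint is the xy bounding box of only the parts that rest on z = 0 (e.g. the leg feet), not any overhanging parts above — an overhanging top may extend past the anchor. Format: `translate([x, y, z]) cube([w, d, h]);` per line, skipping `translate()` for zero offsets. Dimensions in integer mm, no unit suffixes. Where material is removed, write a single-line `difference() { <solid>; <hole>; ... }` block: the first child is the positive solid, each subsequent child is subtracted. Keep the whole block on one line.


difference() { translate([422, 433, 0]) cube([2990, 248, 2850]); translate([1688, 433, 0]) cube([889, 248, 2093]); }
translate([422, 3045, 0]) cube([2990, 248, 2850]);
translate([422, 681, 0]) cube([248, 2364, 2850]);
translate([3164, 681, 0]) cube([248, 2364, 2850]);


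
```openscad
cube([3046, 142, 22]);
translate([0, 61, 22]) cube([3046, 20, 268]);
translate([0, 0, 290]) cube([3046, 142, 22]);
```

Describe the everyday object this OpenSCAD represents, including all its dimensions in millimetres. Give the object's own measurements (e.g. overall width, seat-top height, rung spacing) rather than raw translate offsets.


An I-beam lying along x, 3046 mm long. Overall section height 312 mm. Two flanges 142 mm wide (y) and 22 mm thick, one on the floor and one at the top; a web 20 mm thick runs between them, centred on the flange width.


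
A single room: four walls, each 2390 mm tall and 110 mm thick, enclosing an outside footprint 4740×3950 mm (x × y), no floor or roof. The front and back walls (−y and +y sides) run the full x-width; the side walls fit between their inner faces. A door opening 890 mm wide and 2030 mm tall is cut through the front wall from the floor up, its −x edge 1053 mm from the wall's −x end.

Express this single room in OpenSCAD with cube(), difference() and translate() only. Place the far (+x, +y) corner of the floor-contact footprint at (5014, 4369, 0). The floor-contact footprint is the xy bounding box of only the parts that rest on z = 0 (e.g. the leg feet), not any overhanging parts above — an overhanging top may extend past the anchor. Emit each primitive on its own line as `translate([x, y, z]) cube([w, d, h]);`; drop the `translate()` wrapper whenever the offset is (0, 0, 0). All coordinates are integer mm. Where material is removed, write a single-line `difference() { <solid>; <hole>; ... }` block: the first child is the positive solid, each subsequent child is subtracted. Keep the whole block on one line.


difference() { translate([274, 419, 0]) cube([4740, 110, 2390]); translate([1327, 419, 0]) cube([890, 110, 2030]); }
translate([274, 4259, 0]) cube([4740, 110, 2390]);
translate([274, 529, 0]) cube([110, 3730, 2390]);
translate([4904, 529, 0]) cube([110, 3730, 2390]);


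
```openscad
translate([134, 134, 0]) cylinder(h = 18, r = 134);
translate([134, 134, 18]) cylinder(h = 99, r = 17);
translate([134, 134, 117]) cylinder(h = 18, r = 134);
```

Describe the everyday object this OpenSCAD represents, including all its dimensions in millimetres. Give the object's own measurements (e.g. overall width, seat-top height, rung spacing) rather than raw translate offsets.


A spool: two coaxial disc flanges of radius 134 mm and thickness 18 mm, joined by a core cylinder of radius 17 mm and height 99 mm. The lower flange rests on z = 0 and the three cylinders share a vertical axis.


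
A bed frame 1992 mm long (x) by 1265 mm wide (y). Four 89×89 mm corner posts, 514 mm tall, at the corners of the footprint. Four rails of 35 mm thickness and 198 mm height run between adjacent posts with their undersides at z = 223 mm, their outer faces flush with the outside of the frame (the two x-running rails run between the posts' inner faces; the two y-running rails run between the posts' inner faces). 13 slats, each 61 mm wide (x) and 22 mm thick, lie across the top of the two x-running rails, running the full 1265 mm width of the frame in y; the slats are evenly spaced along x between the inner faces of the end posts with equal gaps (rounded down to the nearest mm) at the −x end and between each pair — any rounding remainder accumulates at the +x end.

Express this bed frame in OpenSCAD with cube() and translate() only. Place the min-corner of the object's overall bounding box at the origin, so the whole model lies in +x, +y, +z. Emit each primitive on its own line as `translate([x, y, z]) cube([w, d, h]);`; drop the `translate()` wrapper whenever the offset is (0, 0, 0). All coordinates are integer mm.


cube([89, 89, 514]);
translate([0, 1176, 0]) cube([89, 89, 514]);
translate([1903, 0, 0]) cube([89, 89, 514]);
translate([1903, 1176, 0]) cube([89, 89, 514]);
translate([89, 0, 223]) cube([1814, 35, 198]);
translate([89, 1230, 223]) cube([1814, 35, 198]);
translate([0, 89, 223]) cube([35, 1087, 198]);
translate([1957, 89, 223]) cube([35, 1087, 198]);
translate([161, 0, 421]) cube([61, 1265, 22]);
translate([294, 0, 421]) cube([61, 1265, 22]);
translate([427, 0, 421]) cube([61, 1265, 22]);
translate([560, 0, 421]) cube([61, 1265, 22]);
translate([693, 0, 421]) cube([61, 1265, 22]);
translate([826, 0, 421]) cube([61, 1265, 22]);
translate([959, 0, 421]) cube([61, 1265, 22]);
translate([1092, 0, 421]) cube([61, 1265, 22]);
translate([1225, 0, 421]) cube([61, 1265, 22]);
translate([1358, 0, 421]) cube([61, 1265, 22]);
translate([1491, 0, 421]) cube([61, 1265, 22]);
translate([1624, 0, 421]) cube([61, 1265, 22]);
translate([1757, 0, 421]) cube([61, 1265, 22]);


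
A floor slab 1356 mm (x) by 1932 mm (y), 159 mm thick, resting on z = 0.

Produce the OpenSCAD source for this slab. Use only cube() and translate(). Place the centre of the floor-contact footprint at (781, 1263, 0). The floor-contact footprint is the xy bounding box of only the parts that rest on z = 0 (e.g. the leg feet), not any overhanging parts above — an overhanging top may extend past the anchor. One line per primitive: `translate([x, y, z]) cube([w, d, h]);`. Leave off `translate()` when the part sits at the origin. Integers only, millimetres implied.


translate([103, 297, 0]) cube([1356, 1932, 159]);


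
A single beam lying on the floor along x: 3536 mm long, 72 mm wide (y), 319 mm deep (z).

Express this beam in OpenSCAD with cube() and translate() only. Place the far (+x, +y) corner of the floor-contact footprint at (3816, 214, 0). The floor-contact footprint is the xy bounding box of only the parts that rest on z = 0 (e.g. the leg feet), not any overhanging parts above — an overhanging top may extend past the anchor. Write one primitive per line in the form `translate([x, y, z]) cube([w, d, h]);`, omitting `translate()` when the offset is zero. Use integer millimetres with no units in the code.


translate([280, 142, 0]) cube([3536, 72, 319]);


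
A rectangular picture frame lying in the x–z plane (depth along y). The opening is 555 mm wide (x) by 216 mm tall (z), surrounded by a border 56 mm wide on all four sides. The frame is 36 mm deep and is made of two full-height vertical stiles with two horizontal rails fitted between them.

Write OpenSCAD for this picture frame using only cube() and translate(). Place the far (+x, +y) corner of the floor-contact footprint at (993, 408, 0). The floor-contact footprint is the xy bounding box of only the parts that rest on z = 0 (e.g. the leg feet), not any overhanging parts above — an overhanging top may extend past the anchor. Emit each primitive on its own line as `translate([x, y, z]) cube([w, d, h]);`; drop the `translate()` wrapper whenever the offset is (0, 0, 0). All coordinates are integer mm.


translate([326, 372, 0]) cube([56, 36, 328]);
translate([937, 372, 0]) cube([56, 36, 328]);
translate([382, 372, 0]) cube([555, 36, 56]);
translate([382, 372, 272]) cube([555, 36, 56]);


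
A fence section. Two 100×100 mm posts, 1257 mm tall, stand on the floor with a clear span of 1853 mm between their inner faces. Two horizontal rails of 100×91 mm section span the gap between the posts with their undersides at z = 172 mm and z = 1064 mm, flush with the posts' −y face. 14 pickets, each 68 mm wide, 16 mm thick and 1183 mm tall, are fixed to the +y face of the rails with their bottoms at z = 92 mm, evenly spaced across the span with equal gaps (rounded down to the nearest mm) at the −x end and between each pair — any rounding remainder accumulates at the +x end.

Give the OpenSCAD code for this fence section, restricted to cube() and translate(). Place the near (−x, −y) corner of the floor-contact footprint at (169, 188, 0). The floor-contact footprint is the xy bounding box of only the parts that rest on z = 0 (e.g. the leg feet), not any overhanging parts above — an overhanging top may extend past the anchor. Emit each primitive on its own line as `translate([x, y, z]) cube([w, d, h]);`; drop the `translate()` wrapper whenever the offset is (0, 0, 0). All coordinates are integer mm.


translate([169, 188, 0]) cube([100, 100, 1257]);
translate([2122, 188, 0]) cube([100, 100, 1257]);
translate([269, 188, 172]) cube([1853, 100, 91]);
translate([269, 188, 1064]) cube([1853, 100, 91]);
translate([329, 288, 92]) cube([68, 16, 1183]);
translate([457, 288, 92]) cube([68, 16, 1183]);
translate([585, 288, 92]) cube([68, 16, 1183]);
translate([713, 288, 92]) cube([68, 16, 1183]);
translate([841, 288, 92]) cube([68, 16, 1183]);
translate([969, 288, 92]) cube([68, 16, 1183]);
translate([1097, 288, 92]) cube([68, 16, 1183]);
translate([1225, 288, 92]) cube([68, 16, 1183]);
translate([1353, 288, 92]) cube([68, 16, 1183]);
translate([1481, 288, 92]) cube([68, 16, 1183]);
translate([1609, 288, 92]) cube([68, 16, 1183]);
translate([1737, 288, 92]) cube([68, 16, 1183]);
translate([1865, 288, 92]) cube([68, 16, 1183]);
translate([1993, 288, 92]) cube([68, 16, 1183]);


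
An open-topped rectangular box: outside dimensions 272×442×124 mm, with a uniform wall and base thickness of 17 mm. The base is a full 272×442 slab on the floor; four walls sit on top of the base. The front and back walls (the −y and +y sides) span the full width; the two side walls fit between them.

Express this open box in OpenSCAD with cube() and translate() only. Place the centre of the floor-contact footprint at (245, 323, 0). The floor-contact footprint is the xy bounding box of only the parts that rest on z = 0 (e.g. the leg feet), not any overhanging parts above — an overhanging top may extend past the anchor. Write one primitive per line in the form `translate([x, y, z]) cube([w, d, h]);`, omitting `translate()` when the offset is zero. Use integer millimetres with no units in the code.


translate([109, 102, 0]) cube([272, 442, 17]);
translate([109, 102, 17]) cube([272, 17, 107]);
translate([109, 527, 17]) cube([272, 17, 107]);
translate([109, 119, 17]) cube([17, 408, 107]);
translate([364, 119, 17]) cube([17, 408, 107]);


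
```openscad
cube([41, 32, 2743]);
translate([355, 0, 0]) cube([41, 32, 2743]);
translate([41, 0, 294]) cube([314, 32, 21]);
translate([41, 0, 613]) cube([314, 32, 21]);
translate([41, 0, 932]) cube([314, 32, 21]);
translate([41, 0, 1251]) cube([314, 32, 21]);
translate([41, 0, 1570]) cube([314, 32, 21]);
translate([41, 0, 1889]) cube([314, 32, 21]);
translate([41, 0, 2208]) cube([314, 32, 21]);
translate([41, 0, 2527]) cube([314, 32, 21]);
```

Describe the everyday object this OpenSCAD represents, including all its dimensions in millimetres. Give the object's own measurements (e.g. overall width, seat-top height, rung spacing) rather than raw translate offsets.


A straight ladder. Two 41×32 mm vertical rails, 2743 mm tall, stand 396 mm apart (outside-to-outside) with their front faces coplanar on the −y side. 8 rungs, each 32 mm deep and 21 mm tall, span between the inner faces of the rails, front faces flush with the rails. The lowest rung's underside is at z = 294 mm and rungs are spaced 319 mm apart (underside to underside).


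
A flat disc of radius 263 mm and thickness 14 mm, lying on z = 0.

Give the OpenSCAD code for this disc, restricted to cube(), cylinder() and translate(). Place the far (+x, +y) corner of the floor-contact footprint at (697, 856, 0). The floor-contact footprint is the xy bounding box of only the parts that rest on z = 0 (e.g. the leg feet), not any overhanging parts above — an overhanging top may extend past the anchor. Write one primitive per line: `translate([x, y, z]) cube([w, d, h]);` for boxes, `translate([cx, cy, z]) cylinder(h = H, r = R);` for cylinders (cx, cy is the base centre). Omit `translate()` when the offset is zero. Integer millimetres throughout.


translate([434, 593, 0]) cylinder(h = 14, r = 263);


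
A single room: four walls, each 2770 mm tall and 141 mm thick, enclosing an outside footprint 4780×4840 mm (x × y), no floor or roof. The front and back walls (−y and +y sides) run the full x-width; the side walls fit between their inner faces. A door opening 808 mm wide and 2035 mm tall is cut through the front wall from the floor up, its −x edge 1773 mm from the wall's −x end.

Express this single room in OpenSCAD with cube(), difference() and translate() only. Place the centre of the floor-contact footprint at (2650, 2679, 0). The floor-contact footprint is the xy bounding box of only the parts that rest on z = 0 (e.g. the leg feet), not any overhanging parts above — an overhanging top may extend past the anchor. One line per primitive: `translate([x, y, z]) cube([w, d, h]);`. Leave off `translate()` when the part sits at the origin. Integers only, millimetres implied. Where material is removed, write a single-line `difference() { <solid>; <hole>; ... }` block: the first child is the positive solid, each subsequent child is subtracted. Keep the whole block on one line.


difference() { translate([260, 259, 0]) cube([4780, 141, 2770]); translate([2033, 259, 0]) cube([808, 141, 2035]); }
translate([260, 4958, 0]) cube([4780, 141, 2770]);
translate([260, 400, 0]) cube([141, 4558, 2770]);
translate([4899, 400, 0]) cube([141, 4558, 2770]);
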